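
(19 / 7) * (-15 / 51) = -95 / 119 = -0.80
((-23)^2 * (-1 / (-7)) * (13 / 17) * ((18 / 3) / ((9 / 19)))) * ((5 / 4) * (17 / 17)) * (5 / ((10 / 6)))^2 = 1959945 / 238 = 8235.06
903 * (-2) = -1806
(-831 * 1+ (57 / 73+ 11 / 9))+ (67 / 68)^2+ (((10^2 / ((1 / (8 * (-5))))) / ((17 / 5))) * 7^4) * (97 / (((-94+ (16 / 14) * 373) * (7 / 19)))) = -7910654388934013 / 3533156784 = -2238976.32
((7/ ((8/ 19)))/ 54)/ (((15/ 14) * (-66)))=-931/ 213840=-0.00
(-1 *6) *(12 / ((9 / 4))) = -32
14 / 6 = 7 / 3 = 2.33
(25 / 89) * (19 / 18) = 475 / 1602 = 0.30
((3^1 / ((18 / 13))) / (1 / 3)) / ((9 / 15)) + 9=19.83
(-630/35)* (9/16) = -81/8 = -10.12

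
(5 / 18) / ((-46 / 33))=-55 / 276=-0.20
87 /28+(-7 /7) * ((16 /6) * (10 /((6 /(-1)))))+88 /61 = 138259 /15372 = 8.99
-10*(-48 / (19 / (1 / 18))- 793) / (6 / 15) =1130225 / 57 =19828.51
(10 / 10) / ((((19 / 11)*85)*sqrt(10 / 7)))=11*sqrt(70) / 16150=0.01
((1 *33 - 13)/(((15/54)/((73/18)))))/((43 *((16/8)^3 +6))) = 146/301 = 0.49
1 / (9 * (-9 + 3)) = -1 / 54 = -0.02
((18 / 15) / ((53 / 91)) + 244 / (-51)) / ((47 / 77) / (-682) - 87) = 0.03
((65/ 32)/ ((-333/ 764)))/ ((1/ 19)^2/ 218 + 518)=-0.01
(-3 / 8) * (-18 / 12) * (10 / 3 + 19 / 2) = 231 / 32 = 7.22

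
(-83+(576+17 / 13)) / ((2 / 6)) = 19278 / 13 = 1482.92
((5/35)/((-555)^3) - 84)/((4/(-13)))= 1306771420513/4786708500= 273.00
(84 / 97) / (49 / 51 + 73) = 1071 / 91471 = 0.01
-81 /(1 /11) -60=-951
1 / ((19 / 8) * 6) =4 / 57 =0.07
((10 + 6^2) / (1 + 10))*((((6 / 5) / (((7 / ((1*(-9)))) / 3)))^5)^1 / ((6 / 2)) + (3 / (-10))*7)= -1715922492549 / 577740625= -2970.06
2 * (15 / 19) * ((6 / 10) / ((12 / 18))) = 27 / 19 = 1.42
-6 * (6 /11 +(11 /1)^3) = -87882 /11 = -7989.27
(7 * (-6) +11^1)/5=-31/5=-6.20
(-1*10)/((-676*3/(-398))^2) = -198005/514098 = -0.39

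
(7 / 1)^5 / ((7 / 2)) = 4802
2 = 2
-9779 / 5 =-1955.80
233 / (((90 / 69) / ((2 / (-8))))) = -5359 / 120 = -44.66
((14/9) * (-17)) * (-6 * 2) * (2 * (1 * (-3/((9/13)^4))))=-54380144/6561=-8288.39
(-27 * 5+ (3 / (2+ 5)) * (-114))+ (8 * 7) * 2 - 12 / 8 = -1027 / 14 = -73.36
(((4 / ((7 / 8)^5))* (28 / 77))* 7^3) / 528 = 32768 / 17787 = 1.84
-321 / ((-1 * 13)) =24.69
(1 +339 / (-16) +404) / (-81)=-2047 / 432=-4.74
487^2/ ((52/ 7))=1660183/ 52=31926.60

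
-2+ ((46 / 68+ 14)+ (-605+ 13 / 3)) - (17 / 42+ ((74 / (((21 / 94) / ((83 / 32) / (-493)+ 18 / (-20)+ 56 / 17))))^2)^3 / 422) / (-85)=303139683763945105795944783365801370694249909 / 44298817662823453868974080000000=6843064888802.81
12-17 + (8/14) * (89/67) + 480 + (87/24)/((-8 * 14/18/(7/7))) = 14262897/30016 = 475.18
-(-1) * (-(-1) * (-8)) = -8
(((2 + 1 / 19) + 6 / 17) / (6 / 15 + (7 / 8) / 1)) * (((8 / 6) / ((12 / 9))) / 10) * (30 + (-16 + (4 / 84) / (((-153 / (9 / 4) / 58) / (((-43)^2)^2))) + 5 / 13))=-95367829966 / 3640533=-26196.12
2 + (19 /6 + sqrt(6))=sqrt(6) + 31 /6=7.62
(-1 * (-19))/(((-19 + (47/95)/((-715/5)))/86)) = -11098945/129081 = -85.98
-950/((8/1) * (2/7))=-3325/8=-415.62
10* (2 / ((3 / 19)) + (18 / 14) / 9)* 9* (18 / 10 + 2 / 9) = 6994 / 3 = 2331.33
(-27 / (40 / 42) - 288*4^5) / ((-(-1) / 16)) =-23595228 / 5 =-4719045.60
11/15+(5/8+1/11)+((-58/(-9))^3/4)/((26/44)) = 478214207/4169880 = 114.68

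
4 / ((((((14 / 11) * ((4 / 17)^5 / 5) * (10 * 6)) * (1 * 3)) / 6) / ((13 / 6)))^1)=203039551 / 129024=1573.66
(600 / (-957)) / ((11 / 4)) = -0.23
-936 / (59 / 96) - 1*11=-90505 / 59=-1533.98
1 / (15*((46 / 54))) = 9 / 115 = 0.08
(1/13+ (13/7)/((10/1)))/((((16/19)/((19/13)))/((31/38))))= 140771/378560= 0.37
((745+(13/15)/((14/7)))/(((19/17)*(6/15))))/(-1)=-20009/12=-1667.42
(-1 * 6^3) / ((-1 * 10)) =108 / 5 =21.60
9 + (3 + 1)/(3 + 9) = 28/3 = 9.33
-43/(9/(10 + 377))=-1849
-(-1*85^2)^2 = -52200625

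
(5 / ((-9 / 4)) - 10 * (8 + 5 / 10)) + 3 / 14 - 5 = -11593 / 126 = -92.01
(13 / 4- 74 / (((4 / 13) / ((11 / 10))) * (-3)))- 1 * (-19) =3313 / 30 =110.43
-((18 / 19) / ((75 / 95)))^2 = -36 / 25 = -1.44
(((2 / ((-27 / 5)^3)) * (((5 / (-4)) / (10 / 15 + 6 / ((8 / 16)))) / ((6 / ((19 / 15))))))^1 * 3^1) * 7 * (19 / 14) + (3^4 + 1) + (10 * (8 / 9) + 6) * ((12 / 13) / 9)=341996027 / 4094064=83.53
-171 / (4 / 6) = -513 / 2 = -256.50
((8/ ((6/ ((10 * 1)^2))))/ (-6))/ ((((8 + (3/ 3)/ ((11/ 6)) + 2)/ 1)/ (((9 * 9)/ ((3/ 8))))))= -13200/ 29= -455.17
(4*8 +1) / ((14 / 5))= 165 / 14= 11.79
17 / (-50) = -17 / 50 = -0.34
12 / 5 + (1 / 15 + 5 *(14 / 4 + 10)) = 2099 / 30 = 69.97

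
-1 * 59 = -59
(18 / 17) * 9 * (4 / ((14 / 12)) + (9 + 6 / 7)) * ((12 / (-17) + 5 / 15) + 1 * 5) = 1185192 / 2023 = 585.86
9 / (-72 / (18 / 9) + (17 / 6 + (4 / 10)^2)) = -1350 / 4951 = -0.27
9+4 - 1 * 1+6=18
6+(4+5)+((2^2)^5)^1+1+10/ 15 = 3122/ 3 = 1040.67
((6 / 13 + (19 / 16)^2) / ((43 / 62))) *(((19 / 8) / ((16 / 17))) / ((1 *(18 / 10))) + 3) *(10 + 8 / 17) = 87149247581 / 700637184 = 124.39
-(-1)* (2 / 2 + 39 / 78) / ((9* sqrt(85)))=sqrt(85) / 510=0.02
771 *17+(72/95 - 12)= 1244097/95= 13095.76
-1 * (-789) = 789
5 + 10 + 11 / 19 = 296 / 19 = 15.58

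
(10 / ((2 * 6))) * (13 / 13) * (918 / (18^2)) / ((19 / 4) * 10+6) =0.04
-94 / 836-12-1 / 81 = -410521 / 33858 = -12.12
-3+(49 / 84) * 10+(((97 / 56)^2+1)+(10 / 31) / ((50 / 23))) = 10181489 / 1458240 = 6.98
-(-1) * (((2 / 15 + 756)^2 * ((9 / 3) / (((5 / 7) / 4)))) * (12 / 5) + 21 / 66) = 23052461.07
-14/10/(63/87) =-29/15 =-1.93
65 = 65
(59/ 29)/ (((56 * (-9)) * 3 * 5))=-59/ 219240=-0.00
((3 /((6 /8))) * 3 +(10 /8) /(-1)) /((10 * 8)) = 43 /320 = 0.13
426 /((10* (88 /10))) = 213 /44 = 4.84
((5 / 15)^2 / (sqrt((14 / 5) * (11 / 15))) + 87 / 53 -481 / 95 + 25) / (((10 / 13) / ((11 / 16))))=13 * sqrt(462) / 4032 + 15536521 / 805600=19.35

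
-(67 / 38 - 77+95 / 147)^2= -173608055569 / 31203396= -5563.76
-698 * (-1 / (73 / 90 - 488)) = -62820 / 43847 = -1.43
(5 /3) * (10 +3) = 65 /3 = 21.67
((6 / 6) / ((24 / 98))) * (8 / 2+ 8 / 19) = 343 / 19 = 18.05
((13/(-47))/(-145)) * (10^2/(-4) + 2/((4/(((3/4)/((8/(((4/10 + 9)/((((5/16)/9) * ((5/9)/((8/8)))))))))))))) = -14027/3407500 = -0.00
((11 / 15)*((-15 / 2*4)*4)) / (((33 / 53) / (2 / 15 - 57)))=361672 / 45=8037.16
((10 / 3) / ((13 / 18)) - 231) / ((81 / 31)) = -86.64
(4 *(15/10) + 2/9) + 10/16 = 6.85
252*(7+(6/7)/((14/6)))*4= 7426.29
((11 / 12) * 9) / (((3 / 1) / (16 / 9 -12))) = -253 / 9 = -28.11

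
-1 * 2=-2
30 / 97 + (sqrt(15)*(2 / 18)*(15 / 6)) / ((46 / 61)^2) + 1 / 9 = 367 / 873 + 18605*sqrt(15) / 38088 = 2.31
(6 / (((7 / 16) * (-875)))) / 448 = -0.00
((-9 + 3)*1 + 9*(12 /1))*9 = 918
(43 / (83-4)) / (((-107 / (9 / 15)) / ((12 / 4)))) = -387 / 42265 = -0.01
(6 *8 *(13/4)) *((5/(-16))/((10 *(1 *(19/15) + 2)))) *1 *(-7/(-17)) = -585/952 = -0.61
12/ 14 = 6/ 7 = 0.86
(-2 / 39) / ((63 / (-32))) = 64 / 2457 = 0.03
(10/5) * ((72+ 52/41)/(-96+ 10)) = -1.70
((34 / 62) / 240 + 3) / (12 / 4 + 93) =0.03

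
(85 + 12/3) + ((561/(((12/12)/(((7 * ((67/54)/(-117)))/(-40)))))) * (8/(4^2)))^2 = 2534002241809/28385510400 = 89.27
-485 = -485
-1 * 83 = -83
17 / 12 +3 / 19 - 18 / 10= -257 / 1140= -0.23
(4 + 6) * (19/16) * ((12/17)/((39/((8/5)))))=76/221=0.34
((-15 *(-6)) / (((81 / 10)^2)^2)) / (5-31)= -50000 / 62178597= -0.00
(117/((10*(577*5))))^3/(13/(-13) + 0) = -0.00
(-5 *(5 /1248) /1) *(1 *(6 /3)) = -25 /624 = -0.04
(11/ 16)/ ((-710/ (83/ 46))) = -913/ 522560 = -0.00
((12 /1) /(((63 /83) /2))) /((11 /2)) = 1328 /231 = 5.75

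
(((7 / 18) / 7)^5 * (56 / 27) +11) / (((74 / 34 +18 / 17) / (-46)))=-27428735629 / 175375530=-156.40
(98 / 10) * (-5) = -49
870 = 870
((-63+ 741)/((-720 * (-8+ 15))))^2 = 12769/705600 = 0.02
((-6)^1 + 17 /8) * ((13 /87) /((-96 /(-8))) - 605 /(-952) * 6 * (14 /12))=-4908757 /283968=-17.29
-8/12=-2/3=-0.67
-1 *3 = -3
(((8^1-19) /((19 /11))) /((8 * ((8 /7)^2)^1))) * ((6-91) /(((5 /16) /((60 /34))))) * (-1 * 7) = -622545 /304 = -2047.85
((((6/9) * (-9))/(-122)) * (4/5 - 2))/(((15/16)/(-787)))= 75552/1525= 49.54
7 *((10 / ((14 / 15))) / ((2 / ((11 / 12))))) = 275 / 8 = 34.38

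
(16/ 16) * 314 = 314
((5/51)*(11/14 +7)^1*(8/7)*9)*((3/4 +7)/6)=16895/1666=10.14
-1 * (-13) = 13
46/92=1/2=0.50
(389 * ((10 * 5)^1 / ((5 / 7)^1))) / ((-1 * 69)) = -394.64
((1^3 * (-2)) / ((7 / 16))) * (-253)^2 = -2048288 / 7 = -292612.57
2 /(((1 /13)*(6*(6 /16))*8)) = 13 /9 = 1.44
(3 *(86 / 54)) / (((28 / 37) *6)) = 1591 / 1512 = 1.05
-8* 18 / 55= -2.62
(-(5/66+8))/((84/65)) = -34645/5544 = -6.25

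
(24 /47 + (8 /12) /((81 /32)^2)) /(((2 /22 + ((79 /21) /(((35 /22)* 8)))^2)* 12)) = 1501856232800 /5226935054157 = 0.29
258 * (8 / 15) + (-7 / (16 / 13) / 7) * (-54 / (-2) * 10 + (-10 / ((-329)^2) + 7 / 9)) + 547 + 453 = 71511262597 / 77933520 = 917.59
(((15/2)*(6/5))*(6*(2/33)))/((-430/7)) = -126/2365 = -0.05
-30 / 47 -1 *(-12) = 534 / 47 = 11.36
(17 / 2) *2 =17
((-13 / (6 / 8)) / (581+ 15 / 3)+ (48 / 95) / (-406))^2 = 273012520036 / 287353860795225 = 0.00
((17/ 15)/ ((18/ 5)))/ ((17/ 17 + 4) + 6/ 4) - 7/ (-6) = 853/ 702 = 1.22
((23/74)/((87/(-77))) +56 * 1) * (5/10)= 358757/12876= 27.86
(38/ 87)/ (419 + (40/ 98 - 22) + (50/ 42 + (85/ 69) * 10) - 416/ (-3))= 21413/ 26943088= 0.00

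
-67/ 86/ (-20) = 0.04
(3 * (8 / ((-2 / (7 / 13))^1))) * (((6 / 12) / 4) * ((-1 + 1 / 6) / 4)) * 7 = 245 / 208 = 1.18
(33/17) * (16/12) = 44/17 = 2.59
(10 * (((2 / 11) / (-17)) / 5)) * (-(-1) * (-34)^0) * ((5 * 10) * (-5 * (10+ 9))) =101.60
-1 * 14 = -14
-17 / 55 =-0.31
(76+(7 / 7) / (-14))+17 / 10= 2717 / 35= 77.63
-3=-3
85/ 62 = 1.37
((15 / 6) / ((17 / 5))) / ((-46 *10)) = -5 / 3128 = -0.00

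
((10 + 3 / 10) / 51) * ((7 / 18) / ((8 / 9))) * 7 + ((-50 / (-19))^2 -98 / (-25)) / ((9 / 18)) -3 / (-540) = 985996361 / 44186400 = 22.31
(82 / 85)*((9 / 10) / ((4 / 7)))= 1.52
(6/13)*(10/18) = 10/39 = 0.26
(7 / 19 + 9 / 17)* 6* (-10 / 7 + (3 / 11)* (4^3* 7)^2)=431384280 / 1463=294862.80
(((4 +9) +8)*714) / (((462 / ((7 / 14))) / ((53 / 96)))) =6307 / 704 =8.96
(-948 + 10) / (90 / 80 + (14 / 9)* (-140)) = 67536 / 15599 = 4.33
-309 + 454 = 145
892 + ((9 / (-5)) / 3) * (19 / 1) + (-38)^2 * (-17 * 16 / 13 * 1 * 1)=-1906601 / 65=-29332.32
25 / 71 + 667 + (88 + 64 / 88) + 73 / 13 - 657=1062966 / 10153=104.69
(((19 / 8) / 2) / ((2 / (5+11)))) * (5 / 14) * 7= 95 / 4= 23.75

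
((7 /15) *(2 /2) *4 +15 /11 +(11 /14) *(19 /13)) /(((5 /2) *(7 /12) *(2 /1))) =262982 /175175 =1.50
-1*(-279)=279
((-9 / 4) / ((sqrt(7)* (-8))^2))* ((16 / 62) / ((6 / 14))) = -3 / 992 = -0.00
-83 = -83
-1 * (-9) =9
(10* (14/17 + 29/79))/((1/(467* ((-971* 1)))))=-7250777430/1343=-5398940.75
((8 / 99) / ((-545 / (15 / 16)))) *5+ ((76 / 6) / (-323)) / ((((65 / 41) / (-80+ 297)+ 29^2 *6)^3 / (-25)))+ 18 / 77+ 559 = 559.23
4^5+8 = 1032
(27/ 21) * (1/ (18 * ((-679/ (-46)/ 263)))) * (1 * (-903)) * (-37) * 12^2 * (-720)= -2993436207360/ 679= -4408595298.03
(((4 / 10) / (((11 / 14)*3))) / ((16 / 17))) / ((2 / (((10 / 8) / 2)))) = 119 / 2112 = 0.06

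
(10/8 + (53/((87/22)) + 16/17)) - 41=-150305/5916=-25.41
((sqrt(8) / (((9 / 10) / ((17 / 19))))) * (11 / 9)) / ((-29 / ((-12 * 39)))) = 194480 * sqrt(2) / 4959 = 55.46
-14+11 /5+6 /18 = -172 /15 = -11.47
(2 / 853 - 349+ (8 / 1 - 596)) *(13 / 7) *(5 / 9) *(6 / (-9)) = 103903670 / 161217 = 644.50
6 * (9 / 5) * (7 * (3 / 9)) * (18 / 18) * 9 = 1134 / 5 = 226.80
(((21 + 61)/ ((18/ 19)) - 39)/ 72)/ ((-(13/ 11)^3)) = -0.40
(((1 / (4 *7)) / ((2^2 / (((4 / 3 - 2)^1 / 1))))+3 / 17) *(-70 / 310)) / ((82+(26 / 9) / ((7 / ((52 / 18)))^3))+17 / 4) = -365318667 / 820247926306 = -0.00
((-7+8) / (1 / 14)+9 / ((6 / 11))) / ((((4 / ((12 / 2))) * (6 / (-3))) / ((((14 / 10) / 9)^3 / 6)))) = -20923 / 1458000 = -0.01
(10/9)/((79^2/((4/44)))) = 0.00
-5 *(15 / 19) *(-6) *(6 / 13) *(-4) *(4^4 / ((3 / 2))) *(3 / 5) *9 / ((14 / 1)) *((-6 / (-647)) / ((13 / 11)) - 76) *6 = 2726501990400 / 2077517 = 1312384.92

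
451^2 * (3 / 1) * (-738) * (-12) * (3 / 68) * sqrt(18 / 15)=4052968326 * sqrt(30) / 85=261164962.00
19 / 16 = 1.19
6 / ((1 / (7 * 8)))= 336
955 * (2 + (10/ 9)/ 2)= 21965/ 9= 2440.56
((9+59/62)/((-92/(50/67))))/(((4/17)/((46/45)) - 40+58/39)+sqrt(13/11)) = 155948091975 * sqrt(143)/31118979102525788+16417788462075/7779744775631447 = 0.00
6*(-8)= -48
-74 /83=-0.89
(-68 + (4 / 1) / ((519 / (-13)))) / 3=-35344 / 1557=-22.70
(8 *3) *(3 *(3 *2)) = 432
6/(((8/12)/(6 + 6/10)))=297/5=59.40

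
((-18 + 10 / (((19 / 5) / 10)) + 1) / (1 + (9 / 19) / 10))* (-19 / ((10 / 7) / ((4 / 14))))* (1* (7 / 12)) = -7847 / 398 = -19.72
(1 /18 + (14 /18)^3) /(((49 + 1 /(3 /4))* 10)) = 767 /733860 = 0.00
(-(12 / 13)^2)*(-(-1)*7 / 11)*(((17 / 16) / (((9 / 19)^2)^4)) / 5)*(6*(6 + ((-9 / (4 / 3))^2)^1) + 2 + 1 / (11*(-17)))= -55377675615956183 / 3912277323240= -14154.84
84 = 84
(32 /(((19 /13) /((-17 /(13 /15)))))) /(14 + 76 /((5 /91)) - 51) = -40800 /127889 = -0.32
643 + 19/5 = 3234/5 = 646.80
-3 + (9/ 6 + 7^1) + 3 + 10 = 37/ 2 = 18.50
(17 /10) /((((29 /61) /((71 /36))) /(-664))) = -6111041 /1305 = -4682.79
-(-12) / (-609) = -4 / 203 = -0.02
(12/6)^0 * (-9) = -9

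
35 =35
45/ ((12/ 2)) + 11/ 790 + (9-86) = -27447/ 395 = -69.49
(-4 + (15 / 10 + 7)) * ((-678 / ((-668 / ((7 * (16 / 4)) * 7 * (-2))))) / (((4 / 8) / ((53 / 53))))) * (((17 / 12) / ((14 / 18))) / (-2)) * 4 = 2178414 / 167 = 13044.40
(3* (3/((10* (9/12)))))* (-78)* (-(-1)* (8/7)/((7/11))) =-41184/245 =-168.10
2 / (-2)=-1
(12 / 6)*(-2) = -4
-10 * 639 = -6390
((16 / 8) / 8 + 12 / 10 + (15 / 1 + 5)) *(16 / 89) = 1716 / 445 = 3.86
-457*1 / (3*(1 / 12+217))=-1828 / 2605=-0.70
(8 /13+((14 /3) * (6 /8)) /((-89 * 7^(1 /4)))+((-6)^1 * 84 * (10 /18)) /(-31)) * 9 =34992 /403 - 9 * 7^(3 /4) /178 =86.61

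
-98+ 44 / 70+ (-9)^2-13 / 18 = -10769 / 630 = -17.09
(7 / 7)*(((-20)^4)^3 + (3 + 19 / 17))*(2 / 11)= 139264000000000140 / 187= 744727272727273.48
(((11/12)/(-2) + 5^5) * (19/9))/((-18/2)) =-1424791/1944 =-732.92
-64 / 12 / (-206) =8 / 309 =0.03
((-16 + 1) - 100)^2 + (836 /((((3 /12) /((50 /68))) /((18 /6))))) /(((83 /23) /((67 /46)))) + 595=23700920 /1411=16797.25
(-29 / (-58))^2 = 0.25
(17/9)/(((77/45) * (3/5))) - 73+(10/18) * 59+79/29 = -716624/20097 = -35.66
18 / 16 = 9 / 8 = 1.12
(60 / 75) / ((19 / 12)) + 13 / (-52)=97 / 380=0.26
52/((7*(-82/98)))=-364/41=-8.88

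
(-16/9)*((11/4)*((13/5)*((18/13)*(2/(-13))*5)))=176/13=13.54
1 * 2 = 2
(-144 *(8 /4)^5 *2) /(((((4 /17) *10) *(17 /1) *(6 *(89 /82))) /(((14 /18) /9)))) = -36736 /12015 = -3.06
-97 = -97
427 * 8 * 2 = 6832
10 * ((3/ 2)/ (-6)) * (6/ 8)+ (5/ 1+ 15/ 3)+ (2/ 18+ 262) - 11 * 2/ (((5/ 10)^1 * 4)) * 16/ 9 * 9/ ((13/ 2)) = 227597/ 936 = 243.16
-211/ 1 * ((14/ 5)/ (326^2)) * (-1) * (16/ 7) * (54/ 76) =22788/ 2524055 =0.01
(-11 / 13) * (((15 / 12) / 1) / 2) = -55 / 104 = -0.53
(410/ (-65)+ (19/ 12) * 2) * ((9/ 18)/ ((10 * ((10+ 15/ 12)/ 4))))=-98/ 1755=-0.06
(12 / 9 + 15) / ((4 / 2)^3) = 49 / 24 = 2.04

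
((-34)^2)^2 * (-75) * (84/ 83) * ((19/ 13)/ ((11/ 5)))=-67385381.75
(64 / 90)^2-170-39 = -422201 / 2025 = -208.49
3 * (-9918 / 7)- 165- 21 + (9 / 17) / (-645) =-113509701 / 25585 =-4436.57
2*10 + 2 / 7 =142 / 7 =20.29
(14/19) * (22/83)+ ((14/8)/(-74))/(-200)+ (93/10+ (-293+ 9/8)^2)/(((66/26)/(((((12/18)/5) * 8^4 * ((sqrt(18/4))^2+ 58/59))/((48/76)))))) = 260330942344664332781/1635919243200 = 159134348.12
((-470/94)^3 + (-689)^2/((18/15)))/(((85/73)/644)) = 11155265926/51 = 218730704.43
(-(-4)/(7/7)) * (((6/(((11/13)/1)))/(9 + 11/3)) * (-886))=-1983.96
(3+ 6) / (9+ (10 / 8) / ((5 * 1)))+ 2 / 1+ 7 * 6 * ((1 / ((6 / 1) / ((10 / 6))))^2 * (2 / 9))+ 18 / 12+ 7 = 219257 / 17982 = 12.19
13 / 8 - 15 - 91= -104.38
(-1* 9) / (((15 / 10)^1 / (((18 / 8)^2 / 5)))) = -243 / 40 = -6.08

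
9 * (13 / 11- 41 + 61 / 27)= -11155 / 33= -338.03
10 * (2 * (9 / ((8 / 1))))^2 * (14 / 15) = 189 / 4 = 47.25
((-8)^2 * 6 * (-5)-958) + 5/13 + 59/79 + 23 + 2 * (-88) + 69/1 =-3040812/1027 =-2960.87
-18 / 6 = -3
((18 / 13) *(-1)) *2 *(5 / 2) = -90 / 13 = -6.92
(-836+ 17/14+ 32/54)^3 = -31352719224953125/54010152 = -580496778.18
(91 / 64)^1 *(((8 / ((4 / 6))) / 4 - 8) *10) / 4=-2275 / 128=-17.77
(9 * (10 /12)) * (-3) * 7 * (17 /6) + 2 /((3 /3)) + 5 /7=-12419 /28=-443.54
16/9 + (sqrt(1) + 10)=115/9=12.78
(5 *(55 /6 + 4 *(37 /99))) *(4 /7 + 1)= 10555 /126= 83.77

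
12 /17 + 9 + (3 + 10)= 386 /17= 22.71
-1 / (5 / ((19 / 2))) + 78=761 / 10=76.10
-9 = -9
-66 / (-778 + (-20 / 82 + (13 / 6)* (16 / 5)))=20295 / 237178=0.09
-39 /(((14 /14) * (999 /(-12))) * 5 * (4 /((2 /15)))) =26 /8325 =0.00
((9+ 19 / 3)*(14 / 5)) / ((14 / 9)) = 138 / 5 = 27.60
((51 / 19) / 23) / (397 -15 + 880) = 51 / 551494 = 0.00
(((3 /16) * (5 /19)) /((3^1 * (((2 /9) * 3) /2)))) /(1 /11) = 0.54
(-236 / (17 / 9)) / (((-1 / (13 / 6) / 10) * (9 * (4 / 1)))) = 3835 / 51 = 75.20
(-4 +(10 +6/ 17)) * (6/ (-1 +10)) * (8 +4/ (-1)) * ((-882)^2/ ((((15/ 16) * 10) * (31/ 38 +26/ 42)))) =476761614336/ 486625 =979731.03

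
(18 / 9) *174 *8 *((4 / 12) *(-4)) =-3712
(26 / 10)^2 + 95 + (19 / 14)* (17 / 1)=43691 / 350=124.83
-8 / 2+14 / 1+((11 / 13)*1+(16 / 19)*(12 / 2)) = 3927 / 247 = 15.90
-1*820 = -820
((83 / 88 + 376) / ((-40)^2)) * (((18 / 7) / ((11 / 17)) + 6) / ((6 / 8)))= 66342 / 21175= 3.13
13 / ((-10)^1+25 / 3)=-39 / 5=-7.80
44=44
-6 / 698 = -0.01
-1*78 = -78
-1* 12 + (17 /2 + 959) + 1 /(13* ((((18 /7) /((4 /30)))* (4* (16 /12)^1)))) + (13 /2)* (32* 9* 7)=131596927 /9360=14059.50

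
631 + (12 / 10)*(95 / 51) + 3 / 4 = 43111 / 68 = 633.99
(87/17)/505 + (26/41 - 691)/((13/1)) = -242952054/4575805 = -53.09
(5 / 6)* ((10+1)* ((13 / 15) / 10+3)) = 5093 / 180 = 28.29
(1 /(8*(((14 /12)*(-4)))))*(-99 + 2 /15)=1483 /560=2.65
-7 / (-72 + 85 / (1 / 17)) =-7 / 1373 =-0.01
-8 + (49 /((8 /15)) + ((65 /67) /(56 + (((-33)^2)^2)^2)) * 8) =83.88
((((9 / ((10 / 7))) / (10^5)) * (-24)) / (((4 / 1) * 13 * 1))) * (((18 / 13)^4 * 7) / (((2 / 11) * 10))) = -95482233 / 232058125000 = -0.00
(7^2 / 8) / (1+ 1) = 49 / 16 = 3.06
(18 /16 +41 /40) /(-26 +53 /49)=-2107 /24420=-0.09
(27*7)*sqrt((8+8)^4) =48384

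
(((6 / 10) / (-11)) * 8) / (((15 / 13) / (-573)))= 59592 / 275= 216.70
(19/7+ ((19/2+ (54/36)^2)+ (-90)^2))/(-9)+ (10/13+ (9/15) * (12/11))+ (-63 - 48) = -20243891/20020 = -1011.18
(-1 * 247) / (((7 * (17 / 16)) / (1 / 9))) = -3952 / 1071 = -3.69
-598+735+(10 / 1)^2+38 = 275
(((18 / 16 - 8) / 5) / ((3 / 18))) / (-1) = 33 / 4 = 8.25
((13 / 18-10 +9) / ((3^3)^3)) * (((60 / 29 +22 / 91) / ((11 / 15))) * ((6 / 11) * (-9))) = 152450 / 698350653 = 0.00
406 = 406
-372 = -372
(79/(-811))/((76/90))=-3555/30818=-0.12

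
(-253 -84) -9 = -346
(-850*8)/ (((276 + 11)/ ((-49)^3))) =114287600/ 41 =2787502.44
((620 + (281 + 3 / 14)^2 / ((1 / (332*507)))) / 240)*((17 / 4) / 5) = 11088321839773 / 235200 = 47144225.51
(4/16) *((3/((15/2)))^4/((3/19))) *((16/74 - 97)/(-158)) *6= 272156/1826875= 0.15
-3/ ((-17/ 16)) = 48/ 17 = 2.82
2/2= 1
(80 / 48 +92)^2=8773.44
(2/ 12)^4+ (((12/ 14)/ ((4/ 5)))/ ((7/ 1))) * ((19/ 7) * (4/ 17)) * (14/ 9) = 164993/ 1079568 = 0.15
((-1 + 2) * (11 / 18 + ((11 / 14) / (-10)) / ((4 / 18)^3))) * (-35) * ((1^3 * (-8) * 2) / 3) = -66011 / 54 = -1222.43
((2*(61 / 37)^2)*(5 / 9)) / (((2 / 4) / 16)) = 1190720 / 12321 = 96.64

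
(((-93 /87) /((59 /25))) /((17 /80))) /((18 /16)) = -496000 /261783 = -1.89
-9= -9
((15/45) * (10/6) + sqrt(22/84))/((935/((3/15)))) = 0.00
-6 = -6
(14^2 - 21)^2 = 30625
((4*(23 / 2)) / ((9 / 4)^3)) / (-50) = -1472 / 18225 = -0.08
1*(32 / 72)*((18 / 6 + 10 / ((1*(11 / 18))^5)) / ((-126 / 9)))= -12919222 / 3382071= -3.82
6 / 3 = 2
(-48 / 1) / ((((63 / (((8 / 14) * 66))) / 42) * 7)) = -8448 / 49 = -172.41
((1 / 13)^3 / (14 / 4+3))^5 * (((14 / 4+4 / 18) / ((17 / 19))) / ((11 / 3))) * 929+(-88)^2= 82564860544171746989154965456 / 10661784677708128485167361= 7744.00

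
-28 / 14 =-2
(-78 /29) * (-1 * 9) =702 /29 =24.21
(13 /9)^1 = 13 /9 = 1.44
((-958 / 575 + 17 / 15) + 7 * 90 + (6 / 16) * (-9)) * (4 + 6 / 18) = 112320949 / 41400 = 2713.07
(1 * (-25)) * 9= -225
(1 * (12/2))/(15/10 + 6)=4/5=0.80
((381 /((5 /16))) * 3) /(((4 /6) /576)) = 15800832 /5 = 3160166.40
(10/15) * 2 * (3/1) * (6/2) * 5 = 60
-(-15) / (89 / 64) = 960 / 89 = 10.79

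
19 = 19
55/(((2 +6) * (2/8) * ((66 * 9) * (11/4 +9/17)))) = 85/6021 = 0.01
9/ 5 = 1.80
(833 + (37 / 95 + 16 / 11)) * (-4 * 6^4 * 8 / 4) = -8655662.79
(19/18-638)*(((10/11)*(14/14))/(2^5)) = -57325/3168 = -18.10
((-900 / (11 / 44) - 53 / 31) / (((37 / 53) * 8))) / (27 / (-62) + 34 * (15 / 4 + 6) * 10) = -5917609 / 30414444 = -0.19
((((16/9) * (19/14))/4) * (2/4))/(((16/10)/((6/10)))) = 19/168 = 0.11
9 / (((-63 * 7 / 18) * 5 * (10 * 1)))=-9 / 1225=-0.01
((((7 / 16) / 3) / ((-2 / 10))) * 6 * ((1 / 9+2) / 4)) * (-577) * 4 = 383705 / 72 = 5329.24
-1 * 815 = -815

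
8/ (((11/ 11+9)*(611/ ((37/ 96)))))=37/ 73320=0.00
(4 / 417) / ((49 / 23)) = 92 / 20433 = 0.00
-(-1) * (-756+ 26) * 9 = -6570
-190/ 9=-21.11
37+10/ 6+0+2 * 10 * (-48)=-2764/ 3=-921.33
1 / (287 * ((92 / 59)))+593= 15657631 / 26404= 593.00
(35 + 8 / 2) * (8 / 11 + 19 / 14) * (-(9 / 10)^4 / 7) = -82137159 / 10780000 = -7.62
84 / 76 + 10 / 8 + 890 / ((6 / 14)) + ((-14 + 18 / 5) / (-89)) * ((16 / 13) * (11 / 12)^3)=1898539241 / 913140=2079.13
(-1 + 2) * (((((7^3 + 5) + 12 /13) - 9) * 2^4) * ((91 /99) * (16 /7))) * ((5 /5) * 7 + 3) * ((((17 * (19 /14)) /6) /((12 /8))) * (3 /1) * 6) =5272702.34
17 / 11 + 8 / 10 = 129 / 55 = 2.35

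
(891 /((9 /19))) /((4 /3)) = 5643 /4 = 1410.75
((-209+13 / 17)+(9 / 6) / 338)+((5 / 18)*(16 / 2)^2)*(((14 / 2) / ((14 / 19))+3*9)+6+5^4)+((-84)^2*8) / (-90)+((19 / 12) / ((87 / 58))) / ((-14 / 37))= 19961377207 / 1809990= 11028.45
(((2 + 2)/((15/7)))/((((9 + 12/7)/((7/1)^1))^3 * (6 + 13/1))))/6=1647086/360703125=0.00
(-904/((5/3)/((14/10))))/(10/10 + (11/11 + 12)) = -1356/25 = -54.24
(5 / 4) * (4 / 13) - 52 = -671 / 13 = -51.62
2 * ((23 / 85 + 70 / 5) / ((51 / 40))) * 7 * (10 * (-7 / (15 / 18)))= -3803968 / 289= -13162.52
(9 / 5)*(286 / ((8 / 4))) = 1287 / 5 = 257.40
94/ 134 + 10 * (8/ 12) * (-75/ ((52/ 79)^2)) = -52236603/ 45292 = -1153.33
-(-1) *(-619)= -619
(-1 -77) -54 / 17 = -1380 / 17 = -81.18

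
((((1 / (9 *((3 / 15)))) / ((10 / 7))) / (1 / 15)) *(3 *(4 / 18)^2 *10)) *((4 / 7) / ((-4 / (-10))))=1000 / 81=12.35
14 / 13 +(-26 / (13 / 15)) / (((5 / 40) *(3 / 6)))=-6226 / 13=-478.92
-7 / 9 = -0.78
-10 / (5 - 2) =-10 / 3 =-3.33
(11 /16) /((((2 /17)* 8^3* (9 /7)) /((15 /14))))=935 /98304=0.01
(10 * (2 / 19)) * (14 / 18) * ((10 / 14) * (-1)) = -100 / 171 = -0.58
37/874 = 0.04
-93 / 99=-31 / 33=-0.94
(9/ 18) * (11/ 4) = 1.38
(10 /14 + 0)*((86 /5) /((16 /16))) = 86 /7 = 12.29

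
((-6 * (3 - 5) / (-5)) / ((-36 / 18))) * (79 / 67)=474 / 335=1.41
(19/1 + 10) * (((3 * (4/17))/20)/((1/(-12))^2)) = 12528/85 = 147.39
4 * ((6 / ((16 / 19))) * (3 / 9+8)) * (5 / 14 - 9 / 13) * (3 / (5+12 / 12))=-28975 / 728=-39.80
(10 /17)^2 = 100 /289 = 0.35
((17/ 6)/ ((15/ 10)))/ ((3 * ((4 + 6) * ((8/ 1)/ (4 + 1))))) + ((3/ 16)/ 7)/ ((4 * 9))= 485/ 12096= 0.04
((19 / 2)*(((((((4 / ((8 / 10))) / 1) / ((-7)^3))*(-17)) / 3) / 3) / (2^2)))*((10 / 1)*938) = 613.41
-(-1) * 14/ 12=7/ 6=1.17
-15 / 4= -3.75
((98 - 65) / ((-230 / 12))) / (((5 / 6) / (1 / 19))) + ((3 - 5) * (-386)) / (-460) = -19523 / 10925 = -1.79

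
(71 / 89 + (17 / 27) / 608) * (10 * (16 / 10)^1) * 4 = 51.12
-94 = -94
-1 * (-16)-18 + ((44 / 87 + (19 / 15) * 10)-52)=-1184 / 29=-40.83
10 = 10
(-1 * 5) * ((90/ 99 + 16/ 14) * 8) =-6320/ 77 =-82.08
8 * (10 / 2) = 40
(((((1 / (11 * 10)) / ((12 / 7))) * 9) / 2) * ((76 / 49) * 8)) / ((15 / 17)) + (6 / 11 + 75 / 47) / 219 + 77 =510840976 / 6604675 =77.35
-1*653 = -653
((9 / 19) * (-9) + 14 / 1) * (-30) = -5550 / 19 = -292.11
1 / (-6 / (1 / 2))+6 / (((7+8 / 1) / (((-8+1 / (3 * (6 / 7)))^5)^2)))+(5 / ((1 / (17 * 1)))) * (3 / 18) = 2329194173273592215569 / 8926168066560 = 260939986.33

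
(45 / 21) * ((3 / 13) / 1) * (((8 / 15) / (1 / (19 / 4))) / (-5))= -114 / 455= -0.25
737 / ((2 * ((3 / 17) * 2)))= 12529 / 12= 1044.08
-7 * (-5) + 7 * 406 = 2877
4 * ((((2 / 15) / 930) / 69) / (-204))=-1 / 24545025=-0.00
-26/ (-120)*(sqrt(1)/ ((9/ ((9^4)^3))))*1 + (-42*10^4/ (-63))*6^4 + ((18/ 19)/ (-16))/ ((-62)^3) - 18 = 1233104512452177501/ 181129280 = 6807869563.95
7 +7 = 14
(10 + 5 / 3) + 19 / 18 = 12.72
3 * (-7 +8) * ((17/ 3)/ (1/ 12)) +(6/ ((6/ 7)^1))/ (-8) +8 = 1689/ 8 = 211.12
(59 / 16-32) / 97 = -453 / 1552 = -0.29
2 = 2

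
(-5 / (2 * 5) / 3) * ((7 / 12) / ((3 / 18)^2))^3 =-3087 / 2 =-1543.50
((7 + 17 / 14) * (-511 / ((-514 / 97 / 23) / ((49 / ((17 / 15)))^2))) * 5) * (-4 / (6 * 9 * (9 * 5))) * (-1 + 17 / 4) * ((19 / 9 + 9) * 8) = -1461489810462500 / 18048339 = -80976416.19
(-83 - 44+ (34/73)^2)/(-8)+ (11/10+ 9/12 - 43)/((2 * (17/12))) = 4799091/3623720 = 1.32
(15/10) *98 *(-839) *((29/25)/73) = -3576657/1825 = -1959.81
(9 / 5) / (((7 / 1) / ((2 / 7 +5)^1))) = 333 / 245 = 1.36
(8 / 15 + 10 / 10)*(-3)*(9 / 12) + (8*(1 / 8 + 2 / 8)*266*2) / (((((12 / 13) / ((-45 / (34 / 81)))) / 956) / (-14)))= 843487116027 / 340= 2480844458.90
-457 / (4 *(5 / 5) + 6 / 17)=-7769 / 74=-104.99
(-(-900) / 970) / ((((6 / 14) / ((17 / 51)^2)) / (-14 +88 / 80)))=-301 / 97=-3.10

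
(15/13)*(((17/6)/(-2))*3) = -255/52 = -4.90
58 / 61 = 0.95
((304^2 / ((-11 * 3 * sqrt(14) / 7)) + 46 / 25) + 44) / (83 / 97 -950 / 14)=-389067 / 568675 + 15687616 * sqrt(14) / 750651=77.51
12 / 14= 6 / 7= 0.86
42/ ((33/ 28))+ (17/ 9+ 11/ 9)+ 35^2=125111/ 99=1263.75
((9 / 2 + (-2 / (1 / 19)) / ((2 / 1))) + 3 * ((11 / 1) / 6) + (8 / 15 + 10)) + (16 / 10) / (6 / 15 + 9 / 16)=3691 / 1155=3.20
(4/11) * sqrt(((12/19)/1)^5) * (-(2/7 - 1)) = 5760 * sqrt(57)/528143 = 0.08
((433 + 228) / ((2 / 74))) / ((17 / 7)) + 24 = 171607 / 17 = 10094.53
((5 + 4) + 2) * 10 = 110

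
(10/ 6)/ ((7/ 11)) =55/ 21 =2.62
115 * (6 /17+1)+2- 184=-449 /17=-26.41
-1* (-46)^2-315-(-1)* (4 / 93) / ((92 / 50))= -5199859 / 2139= -2430.98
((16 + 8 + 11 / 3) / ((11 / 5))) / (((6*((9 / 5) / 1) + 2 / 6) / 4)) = 8300 / 1837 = 4.52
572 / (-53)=-572 / 53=-10.79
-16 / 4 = -4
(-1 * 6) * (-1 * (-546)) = -3276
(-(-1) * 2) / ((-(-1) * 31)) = 2 / 31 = 0.06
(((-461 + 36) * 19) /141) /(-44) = 8075 /6204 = 1.30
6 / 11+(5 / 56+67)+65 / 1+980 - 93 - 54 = 965.63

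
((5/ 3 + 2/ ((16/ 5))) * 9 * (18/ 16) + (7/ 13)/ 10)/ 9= 96749/ 37440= 2.58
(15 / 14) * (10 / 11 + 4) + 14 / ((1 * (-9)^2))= 33883 / 6237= 5.43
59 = 59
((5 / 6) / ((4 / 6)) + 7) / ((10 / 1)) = 33 / 40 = 0.82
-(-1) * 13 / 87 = 13 / 87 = 0.15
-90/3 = -30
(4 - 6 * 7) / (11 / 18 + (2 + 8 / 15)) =-3420 / 283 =-12.08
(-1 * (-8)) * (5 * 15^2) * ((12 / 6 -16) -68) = -738000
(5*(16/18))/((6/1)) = 20/27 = 0.74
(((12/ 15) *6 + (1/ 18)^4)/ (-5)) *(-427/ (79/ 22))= 11833758013/ 103663800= 114.16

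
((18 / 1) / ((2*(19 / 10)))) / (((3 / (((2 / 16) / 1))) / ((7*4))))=105 / 19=5.53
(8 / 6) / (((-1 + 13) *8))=1 / 72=0.01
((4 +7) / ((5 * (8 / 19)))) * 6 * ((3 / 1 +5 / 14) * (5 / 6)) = 9823 / 112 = 87.71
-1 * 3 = -3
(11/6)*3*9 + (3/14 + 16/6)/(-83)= 86218/1743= 49.47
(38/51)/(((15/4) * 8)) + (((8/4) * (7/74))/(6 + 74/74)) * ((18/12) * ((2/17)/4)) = 2947/113220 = 0.03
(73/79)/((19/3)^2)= 657/28519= 0.02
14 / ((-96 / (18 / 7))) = -3 / 8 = -0.38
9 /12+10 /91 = 313 /364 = 0.86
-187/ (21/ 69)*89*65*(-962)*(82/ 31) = 1962735285940/ 217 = 9044863068.85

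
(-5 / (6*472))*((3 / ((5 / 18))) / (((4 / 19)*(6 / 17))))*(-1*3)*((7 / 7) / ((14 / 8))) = 2907 / 6608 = 0.44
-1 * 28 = -28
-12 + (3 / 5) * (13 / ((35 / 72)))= 708 / 175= 4.05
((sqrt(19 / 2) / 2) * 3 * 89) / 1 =267 * sqrt(38) / 4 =411.47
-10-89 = -99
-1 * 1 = -1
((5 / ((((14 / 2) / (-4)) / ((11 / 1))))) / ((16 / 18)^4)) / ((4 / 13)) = -4691115 / 28672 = -163.61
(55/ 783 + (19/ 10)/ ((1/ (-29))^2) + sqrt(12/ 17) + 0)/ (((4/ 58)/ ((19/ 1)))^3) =167284151* sqrt(51)/ 68 + 72175075748833/ 2160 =33431955270.63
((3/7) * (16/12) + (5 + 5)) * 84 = 888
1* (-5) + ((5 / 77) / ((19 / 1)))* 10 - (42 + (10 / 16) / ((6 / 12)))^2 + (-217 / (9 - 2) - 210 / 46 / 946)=-1906.53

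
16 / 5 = 3.20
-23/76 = -0.30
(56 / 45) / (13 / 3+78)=56 / 3705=0.02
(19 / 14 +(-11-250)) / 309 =-3635 / 4326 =-0.84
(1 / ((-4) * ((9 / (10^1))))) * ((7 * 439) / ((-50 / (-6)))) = -3073 / 30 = -102.43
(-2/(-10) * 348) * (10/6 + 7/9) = 2552/15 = 170.13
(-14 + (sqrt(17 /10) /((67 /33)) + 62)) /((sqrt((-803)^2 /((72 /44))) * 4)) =0.02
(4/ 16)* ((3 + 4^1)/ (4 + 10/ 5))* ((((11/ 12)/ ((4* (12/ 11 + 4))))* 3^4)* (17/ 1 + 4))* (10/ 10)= 22869/ 1024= 22.33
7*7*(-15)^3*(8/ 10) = -132300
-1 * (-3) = 3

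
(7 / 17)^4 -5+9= 336485 / 83521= 4.03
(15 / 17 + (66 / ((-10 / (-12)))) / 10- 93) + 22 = -26434 / 425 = -62.20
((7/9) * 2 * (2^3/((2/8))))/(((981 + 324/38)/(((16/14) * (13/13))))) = 9728/169209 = 0.06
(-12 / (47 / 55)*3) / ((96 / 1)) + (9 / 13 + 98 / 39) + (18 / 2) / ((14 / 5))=613895 / 102648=5.98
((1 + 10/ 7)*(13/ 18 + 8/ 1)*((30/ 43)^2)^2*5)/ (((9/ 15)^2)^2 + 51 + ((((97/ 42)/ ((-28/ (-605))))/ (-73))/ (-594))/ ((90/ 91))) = 639162778500000000/ 1302370424291931023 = 0.49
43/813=0.05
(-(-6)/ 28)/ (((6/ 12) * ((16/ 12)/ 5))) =45/ 28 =1.61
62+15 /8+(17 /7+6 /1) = 4049 /56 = 72.30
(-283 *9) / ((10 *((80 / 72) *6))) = -7641 / 200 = -38.20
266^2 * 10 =707560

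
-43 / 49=-0.88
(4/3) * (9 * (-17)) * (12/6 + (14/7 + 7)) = -2244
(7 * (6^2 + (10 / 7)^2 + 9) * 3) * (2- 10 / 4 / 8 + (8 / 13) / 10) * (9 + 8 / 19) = 450306183 / 27664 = 16277.70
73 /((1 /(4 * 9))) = 2628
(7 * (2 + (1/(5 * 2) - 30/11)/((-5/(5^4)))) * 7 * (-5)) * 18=-16028145/11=-1457104.09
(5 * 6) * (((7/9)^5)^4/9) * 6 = 1595845325952240020/12157665459056928801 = 0.13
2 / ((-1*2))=-1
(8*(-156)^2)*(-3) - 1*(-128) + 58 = -583878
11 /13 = 0.85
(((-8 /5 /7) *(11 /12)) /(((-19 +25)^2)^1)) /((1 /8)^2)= -352 /945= -0.37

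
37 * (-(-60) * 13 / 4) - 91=7124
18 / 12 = 3 / 2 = 1.50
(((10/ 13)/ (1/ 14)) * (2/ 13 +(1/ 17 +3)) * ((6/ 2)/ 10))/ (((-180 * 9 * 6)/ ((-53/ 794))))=26341/ 369548244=0.00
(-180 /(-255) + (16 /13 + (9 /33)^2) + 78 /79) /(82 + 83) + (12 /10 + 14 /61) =30781596173 /21262705035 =1.45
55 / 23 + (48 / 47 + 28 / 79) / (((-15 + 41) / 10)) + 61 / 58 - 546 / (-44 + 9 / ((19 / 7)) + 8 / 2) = 846262240673 / 44880419662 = 18.86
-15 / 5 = -3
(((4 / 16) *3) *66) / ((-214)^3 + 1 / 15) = -1485 / 294010318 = -0.00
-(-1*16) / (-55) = -16 / 55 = -0.29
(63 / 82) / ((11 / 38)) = 1197 / 451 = 2.65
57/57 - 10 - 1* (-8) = -1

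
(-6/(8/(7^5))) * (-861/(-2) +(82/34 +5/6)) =-371787647/68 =-5467465.40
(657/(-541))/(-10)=657/5410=0.12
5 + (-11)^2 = 126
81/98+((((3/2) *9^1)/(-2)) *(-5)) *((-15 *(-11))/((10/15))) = 3274749/392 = 8353.95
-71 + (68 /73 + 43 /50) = -252611 /3650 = -69.21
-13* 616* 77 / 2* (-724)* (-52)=-11607179584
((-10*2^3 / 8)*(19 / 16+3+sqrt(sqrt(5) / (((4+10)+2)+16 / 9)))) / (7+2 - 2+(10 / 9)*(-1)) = -3015 / 424 - 27*sqrt(2)*5^(3 / 4) / 212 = -7.71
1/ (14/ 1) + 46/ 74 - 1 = -159/ 518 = -0.31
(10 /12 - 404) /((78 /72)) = -4838 /13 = -372.15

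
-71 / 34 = -2.09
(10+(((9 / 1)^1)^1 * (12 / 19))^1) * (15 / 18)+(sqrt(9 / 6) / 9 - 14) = -53 / 57+sqrt(6) / 18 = -0.79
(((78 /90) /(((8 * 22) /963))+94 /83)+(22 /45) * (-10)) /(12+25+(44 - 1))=647951 /52588800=0.01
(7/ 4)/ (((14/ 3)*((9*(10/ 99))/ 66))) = 1089/ 40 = 27.22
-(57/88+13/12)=-457/264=-1.73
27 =27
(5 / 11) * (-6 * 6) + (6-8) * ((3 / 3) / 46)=-4151 / 253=-16.41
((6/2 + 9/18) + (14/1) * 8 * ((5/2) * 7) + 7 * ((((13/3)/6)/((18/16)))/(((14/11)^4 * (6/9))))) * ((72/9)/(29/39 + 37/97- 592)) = -183679934581/6900309360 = -26.62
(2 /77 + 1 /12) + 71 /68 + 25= 205409 /7854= 26.15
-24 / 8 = -3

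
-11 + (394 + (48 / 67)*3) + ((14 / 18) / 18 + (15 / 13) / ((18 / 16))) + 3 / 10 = 136346194 / 352755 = 386.52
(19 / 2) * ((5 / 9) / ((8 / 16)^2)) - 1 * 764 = -6686 / 9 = -742.89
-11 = -11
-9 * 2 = -18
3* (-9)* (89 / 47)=-51.13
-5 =-5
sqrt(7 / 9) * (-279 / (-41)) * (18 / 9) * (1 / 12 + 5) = 1891 * sqrt(7) / 82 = 61.01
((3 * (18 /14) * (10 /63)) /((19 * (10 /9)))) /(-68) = -27 /63308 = -0.00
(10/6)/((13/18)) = 30/13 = 2.31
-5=-5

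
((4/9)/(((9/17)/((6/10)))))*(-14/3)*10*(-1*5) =9520/81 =117.53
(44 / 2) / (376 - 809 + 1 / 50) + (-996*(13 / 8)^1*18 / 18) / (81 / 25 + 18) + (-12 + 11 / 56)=-18895260953 / 214584888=-88.05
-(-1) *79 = 79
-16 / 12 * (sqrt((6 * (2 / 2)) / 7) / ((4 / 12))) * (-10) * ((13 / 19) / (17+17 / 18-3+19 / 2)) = 1.04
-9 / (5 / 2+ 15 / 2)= -9 / 10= -0.90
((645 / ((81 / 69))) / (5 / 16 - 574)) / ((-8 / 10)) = 98900 / 82611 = 1.20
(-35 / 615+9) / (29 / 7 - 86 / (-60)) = 77000 / 48011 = 1.60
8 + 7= 15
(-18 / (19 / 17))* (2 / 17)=-36 / 19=-1.89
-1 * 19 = -19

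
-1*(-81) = 81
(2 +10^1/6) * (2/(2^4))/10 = 11/240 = 0.05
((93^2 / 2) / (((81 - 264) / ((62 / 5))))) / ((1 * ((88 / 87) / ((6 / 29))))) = -804357 / 13420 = -59.94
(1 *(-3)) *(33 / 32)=-99 / 32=-3.09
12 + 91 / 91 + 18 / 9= 15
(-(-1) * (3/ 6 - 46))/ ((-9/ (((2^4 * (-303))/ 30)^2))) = 29705312/ 225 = 132023.61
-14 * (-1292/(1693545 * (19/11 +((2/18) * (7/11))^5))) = 4095597148236/662345795386405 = 0.01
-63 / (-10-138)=63 / 148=0.43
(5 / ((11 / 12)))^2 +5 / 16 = 58205 / 1936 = 30.06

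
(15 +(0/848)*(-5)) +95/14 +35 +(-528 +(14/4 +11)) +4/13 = -41533/91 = -456.41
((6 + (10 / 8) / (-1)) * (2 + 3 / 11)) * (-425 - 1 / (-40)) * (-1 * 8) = 1614905 / 44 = 36702.39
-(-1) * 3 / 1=3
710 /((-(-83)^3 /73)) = 51830 /571787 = 0.09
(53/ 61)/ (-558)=-53/ 34038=-0.00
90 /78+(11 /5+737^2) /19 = 28589.11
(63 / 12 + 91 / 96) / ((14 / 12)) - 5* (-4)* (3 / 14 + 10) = 23475 / 112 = 209.60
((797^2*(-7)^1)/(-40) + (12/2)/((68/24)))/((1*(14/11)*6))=831504421/57120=14557.15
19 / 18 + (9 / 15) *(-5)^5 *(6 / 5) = -40481 / 18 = -2248.94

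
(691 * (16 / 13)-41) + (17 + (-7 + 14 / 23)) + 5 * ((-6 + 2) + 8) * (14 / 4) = 266131 / 299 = 890.07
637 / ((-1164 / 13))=-7.11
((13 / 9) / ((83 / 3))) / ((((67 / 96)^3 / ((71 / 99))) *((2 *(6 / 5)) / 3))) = 37806080 / 274596619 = 0.14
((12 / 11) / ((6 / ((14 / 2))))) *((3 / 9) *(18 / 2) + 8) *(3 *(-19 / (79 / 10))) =-7980 / 79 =-101.01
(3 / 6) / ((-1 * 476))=-1 / 952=-0.00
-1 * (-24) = 24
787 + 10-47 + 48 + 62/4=1627/2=813.50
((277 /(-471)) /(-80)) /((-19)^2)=277 /13602480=0.00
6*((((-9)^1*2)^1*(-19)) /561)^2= 77976 /34969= 2.23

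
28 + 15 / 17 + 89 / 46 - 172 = -110405 / 782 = -141.18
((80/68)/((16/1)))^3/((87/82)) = 5125/13677792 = 0.00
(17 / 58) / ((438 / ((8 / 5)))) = 34 / 31755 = 0.00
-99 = -99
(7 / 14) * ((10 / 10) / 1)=1 / 2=0.50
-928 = -928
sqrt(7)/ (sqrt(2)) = sqrt(14)/ 2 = 1.87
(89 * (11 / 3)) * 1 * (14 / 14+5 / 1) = 1958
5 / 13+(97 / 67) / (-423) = 140444 / 368433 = 0.38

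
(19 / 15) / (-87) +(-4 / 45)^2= -0.01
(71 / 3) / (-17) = -1.39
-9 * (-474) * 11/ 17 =46926/ 17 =2760.35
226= 226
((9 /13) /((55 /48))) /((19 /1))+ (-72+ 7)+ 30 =-475043 /13585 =-34.97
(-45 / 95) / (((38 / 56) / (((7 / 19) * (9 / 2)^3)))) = -321489 / 13718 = -23.44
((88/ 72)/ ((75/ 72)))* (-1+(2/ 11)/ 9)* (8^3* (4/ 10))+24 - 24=-794624/ 3375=-235.44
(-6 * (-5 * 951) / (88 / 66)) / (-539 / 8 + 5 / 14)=-44380 / 139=-319.28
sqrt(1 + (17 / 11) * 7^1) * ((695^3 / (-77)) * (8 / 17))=-2685619000 * sqrt(1430) / 14399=-7053100.75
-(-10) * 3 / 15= 2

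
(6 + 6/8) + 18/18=31/4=7.75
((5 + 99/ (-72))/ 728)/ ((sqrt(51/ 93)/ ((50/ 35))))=145 * sqrt(527)/ 346528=0.01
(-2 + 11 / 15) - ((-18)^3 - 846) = 100151 / 15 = 6676.73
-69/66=-23/22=-1.05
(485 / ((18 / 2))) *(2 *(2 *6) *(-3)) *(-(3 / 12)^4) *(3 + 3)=1455 / 16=90.94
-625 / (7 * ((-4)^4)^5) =-625 / 7696581394432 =-0.00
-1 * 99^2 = -9801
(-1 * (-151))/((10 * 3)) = 151/30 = 5.03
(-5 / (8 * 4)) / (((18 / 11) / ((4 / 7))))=-55 / 1008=-0.05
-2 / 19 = -0.11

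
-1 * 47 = -47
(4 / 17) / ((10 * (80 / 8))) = 1 / 425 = 0.00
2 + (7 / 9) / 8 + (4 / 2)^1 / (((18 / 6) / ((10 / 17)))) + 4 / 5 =20131 / 6120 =3.29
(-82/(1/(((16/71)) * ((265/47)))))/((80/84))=-365064/3337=-109.40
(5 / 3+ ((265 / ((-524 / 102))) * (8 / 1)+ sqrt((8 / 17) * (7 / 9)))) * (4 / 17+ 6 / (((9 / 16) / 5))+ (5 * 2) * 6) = -935552800 / 20043+ 11584 * sqrt(238) / 2601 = -46608.58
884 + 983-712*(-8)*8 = 47435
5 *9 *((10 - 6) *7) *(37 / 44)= 11655 / 11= 1059.55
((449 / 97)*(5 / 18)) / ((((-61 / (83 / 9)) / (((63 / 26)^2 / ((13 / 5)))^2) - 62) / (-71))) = 64323545414625 / 44598813538196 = 1.44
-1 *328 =-328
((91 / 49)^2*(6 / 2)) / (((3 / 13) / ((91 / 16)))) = 28561 / 112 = 255.01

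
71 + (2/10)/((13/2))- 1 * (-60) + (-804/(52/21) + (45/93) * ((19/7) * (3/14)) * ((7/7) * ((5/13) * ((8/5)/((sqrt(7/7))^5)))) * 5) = -192.80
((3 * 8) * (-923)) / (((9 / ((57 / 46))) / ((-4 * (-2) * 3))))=-1683552 / 23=-73197.91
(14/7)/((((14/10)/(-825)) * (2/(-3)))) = 1767.86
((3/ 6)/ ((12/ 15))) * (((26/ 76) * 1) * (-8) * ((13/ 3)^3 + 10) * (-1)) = 160355/ 1026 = 156.29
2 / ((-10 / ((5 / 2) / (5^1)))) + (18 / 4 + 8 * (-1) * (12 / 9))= -94 / 15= -6.27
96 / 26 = 48 / 13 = 3.69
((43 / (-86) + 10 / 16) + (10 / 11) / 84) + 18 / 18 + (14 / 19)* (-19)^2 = 493667 / 1848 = 267.14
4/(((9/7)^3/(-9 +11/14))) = -11270/729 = -15.46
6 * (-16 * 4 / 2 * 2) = -384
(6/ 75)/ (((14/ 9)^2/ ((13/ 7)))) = 1053/ 17150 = 0.06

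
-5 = -5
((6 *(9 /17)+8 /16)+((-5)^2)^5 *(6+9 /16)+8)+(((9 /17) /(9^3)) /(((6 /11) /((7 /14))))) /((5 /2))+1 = 64086926.74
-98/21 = -14/3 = -4.67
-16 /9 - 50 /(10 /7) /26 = -731 /234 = -3.12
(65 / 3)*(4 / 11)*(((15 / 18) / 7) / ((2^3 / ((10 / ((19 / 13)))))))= 21125 / 26334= 0.80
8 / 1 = 8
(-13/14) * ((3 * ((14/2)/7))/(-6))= 13/28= 0.46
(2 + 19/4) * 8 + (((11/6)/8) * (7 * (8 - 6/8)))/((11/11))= 12601/192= 65.63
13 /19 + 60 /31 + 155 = 92838 /589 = 157.62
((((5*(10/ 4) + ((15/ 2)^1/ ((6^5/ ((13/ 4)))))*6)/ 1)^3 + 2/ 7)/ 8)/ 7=566984784928007/ 16181071183872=35.04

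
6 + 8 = 14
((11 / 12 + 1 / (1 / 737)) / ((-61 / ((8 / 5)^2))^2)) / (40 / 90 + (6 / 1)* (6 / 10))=388608 / 1209325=0.32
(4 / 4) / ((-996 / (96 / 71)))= -8 / 5893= -0.00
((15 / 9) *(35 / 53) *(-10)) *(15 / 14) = -625 / 53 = -11.79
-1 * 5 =-5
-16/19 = -0.84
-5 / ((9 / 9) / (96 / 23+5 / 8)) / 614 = -4415 / 112976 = -0.04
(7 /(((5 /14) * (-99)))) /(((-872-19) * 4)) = 49 /882090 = 0.00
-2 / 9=-0.22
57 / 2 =28.50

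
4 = 4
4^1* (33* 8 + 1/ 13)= 13732/ 13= 1056.31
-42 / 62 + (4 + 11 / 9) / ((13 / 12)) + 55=71504 / 1209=59.14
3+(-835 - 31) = -863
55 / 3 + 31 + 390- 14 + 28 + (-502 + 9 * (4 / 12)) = -137 / 3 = -45.67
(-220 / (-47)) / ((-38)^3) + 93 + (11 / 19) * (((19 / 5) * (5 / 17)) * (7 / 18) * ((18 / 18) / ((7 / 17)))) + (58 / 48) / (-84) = 20276276101 / 216634656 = 93.60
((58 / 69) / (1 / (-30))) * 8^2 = -37120 / 23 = -1613.91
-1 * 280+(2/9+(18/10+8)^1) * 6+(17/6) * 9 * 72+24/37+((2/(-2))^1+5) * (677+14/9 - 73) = 6724942/1665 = 4039.00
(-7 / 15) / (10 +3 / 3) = -7 / 165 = -0.04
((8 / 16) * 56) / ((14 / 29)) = 58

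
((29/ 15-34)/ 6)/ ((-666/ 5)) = 13/ 324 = 0.04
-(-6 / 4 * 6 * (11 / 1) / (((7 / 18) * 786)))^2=-88209 / 840889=-0.10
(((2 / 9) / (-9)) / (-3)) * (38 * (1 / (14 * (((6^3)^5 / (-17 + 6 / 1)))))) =-209 / 399892329381888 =-0.00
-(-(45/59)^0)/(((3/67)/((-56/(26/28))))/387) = -521239.38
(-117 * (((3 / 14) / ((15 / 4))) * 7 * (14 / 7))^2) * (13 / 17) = -24336 / 425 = -57.26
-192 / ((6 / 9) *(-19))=288 / 19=15.16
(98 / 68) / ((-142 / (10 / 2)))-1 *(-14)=67347 / 4828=13.95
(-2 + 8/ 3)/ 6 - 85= -764/ 9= -84.89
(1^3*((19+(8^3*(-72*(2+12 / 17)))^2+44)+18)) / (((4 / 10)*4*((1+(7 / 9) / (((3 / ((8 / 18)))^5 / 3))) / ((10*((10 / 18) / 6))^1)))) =5757138660.22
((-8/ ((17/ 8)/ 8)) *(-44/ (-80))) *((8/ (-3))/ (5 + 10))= 11264/ 3825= 2.94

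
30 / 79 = 0.38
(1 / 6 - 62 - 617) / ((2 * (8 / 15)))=-20365 / 32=-636.41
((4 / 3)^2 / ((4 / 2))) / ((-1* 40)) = -0.02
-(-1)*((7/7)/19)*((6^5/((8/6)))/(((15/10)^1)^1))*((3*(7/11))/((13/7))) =571536/2717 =210.36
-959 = -959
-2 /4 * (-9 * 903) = 8127 /2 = 4063.50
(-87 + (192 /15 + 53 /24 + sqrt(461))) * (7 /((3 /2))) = -60473 /180 + 14 * sqrt(461) /3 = -235.76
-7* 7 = -49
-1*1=-1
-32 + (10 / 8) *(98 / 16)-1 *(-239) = 6869 / 32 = 214.66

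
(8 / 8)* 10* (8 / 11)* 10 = 800 / 11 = 72.73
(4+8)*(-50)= -600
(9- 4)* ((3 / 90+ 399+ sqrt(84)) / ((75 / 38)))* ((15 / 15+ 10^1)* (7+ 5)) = 3344* sqrt(21) / 5+ 10007756 / 75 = 136501.57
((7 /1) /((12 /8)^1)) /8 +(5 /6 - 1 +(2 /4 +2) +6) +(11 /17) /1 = 1951 /204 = 9.56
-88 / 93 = -0.95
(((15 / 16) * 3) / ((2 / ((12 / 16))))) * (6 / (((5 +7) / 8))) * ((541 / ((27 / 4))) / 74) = 2705 / 592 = 4.57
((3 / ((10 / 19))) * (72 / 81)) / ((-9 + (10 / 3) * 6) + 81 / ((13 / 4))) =988 / 7005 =0.14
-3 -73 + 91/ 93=-6977/ 93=-75.02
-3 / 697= -0.00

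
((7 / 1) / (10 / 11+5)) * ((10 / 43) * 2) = 308 / 559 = 0.55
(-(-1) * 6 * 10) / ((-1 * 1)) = -60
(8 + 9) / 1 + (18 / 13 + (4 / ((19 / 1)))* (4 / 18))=40973 / 2223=18.43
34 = 34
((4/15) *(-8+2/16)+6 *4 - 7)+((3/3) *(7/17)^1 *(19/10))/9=2293/153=14.99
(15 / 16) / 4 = 15 / 64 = 0.23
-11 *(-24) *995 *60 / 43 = 15760800 / 43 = 366530.23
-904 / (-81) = 904 / 81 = 11.16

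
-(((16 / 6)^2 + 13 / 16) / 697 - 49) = 4916891 / 100368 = 48.99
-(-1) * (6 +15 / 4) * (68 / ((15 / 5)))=221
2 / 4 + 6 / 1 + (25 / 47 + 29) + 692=68435 / 94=728.03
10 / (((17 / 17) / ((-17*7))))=-1190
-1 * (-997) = 997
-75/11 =-6.82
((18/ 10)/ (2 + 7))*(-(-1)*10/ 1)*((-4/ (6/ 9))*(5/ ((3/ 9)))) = -180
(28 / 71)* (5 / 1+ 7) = 336 / 71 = 4.73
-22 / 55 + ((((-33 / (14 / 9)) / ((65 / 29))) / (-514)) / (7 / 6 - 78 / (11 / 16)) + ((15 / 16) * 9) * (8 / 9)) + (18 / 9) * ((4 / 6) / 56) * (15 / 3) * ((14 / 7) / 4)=74452068683 / 10399263420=7.16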